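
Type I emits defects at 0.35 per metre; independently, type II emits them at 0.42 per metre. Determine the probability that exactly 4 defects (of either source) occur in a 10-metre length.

0.0663

Independent Poisson processes superpose: combined rate λ = 0.35 + 0.42 = 0.77 per metre.
Over the interval, μ = 0.77 × 10 = 7.7 (a 10-metre length = 10 metres).
P(N = 4) = e^(−7.7) · 7.7^4/4! ≈ 0.0663.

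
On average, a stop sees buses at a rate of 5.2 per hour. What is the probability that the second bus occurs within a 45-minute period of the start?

Over the interval, μ = 5.2 × 0.75 = 3.9 (a 45-minute period = 0.75 hours).
The second arrival falls in the interval iff at least 2 events occur there: P(S_2 ≤ t) = P(N ≥ 2) = 1 − P(N ≤ 1) ≈ 0.9008.

0.9008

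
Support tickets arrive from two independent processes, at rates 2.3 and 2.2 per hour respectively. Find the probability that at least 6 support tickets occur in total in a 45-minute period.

Independent Poisson processes superpose: combined rate λ = 2.3 + 2.2 = 4.5 per hour.
Over the interval, μ = 4.5 × 0.75 = 3.375 (a 45-minute period = 0.75 hours).
P(N ≥ 6) = 1 − P(N ≤ 5) ≈ 0.1263.

0.1263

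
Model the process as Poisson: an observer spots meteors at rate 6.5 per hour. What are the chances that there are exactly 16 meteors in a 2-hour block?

Over the interval, μ = 6.5 × 2 = 13 (a 2-hour block = 2 hours).
P(N = 16) = e^(−μ) μ^16/16! = e^(−13) · 13^16/20922789888000 ≈ 0.0719.

0.0719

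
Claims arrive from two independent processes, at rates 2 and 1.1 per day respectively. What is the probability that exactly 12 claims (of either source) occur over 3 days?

0.0799

Independent Poisson processes superpose: combined rate λ = 2 + 1.1 = 3.1 per day.
Over the interval, μ = 3.1 × 3 = 9.3 (3 days).
P(N = 12) = e^(−9.3) · 9.3^12/12! ≈ 0.0799.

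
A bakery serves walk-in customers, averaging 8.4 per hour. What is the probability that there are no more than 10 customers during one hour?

0.7743

With mean μ = 8.4 per hour,
P(N ≤ 10) = Σ_{j=0}^{10} e^(−μ) μ^j/j! ≈ 0.7743.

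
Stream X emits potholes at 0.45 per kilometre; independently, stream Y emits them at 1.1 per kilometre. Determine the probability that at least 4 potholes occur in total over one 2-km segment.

0.3752

Independent Poisson processes superpose: combined rate λ = 0.45 + 1.1 = 1.55 per kilometre.
Over the interval, μ = 1.55 × 2 = 3.1 (a 2-km segment = 2 kilometres).
P(N ≥ 4) = 1 − P(N ≤ 3) ≈ 0.3752.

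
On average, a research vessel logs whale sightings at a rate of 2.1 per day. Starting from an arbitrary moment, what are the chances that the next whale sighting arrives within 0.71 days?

0.7749

Inter-arrival times are exponential with rate λ = 2.1 per day.
P(T ≤ 0.71) = 1 − e^(−λt) = 1 − e^(−2.1 × 0.71) = 1 − e^(−1.491) ≈ 0.7749.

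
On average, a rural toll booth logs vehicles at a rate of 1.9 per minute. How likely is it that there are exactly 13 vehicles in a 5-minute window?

0.0617

Over the interval, μ = 1.9 × 5 = 9.5 (a 5-minute window = 5 minutes).
P(N = 13) = e^(−μ) μ^13/13! = e^(−9.5) · 9.5^13/6227020800 ≈ 0.0617.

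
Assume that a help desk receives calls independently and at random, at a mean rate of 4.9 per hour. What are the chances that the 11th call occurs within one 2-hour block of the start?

Over the interval, μ = 4.9 × 2 = 9.8 (a 2-hour block = 2 hours).
The 11th arrival falls in the interval iff at least 11 events occur there: P(S_11 ≤ t) = P(N ≥ 11) = 1 − P(N ≤ 10) ≈ 0.3920.

0.3920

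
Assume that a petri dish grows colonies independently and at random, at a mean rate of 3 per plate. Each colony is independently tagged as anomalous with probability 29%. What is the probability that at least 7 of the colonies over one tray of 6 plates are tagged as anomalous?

Thinning: the colonies that are tagged as anomalous themselves form a Poisson process with rate 0.29 × 3 = 0.87 per plate.
Over the interval, μ = 0.87 × 6 = 5.22 (a tray of 6 plates = 6 plates).
P(N ≥ 7) = 1 − P(N ≤ 6) ≈ 0.2706.

0.2706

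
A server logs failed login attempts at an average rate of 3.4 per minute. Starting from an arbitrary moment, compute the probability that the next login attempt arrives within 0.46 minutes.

0.7907

Inter-arrival times are exponential with rate λ = 3.4 per minute.
P(T ≤ 0.46) = 1 − e^(−λt) = 1 − e^(−3.4 × 0.46) = 1 − e^(−1.564) ≈ 0.7907.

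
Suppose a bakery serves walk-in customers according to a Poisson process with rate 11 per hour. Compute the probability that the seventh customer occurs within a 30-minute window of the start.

Over the interval, μ = 11 × 0.5 = 5.5 (a 30-minute window = 0.5 hours).
The seventh arrival falls in the interval iff at least 7 events occur there: P(S_7 ≤ t) = P(N ≥ 7) = 1 − P(N ≤ 6) ≈ 0.3140.

0.3140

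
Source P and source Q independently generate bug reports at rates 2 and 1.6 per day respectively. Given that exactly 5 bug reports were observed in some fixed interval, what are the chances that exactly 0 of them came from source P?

Given the total, each event is independently from source P with probability p = λ_P/(λ_P+λ_Q) = 2/3.6 ≈ 0.5556.
So K ~ Binomial(5, 2/3.6): P(K = 0) = C(5,0) · (2/3.6)^0 · (1.6/3.6)^5 ≈ 0.0173.

0.0173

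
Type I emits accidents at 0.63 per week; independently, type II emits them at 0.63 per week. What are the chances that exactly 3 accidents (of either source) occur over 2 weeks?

Independent Poisson processes superpose: combined rate λ = 0.63 + 0.63 = 1.26 per week.
Over the interval, μ = 1.26 × 2 = 2.52 (2 weeks).
P(N = 3) = e^(−2.52) · 2.52^3/3! ≈ 0.2146.

0.2146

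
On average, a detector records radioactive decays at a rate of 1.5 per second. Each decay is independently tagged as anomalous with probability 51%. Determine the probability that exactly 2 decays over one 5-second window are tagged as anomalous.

Thinning: the decays that are tagged as anomalous themselves form a Poisson process with rate 0.51 × 1.5 = 0.765 per second.
Over the interval, μ = 0.765 × 5 = 3.825 (a 5-second window = 5 seconds).
P(N = 2) = e^(−3.825) · 3.825^2/2! ≈ 0.1596.

0.1596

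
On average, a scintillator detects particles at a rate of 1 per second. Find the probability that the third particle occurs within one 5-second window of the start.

0.8753

Over the interval, μ = 1 × 5 = 5 (a 5-second window = 5 seconds).
The third arrival falls in the interval iff at least 3 events occur there: P(S_3 ≤ t) = P(N ≥ 3) = 1 − P(N ≤ 2) ≈ 0.8753.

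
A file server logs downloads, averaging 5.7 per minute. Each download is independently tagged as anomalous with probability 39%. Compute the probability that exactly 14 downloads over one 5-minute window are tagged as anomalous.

Thinning: the downloads that are tagged as anomalous themselves form a Poisson process with rate 0.39 × 5.7 = 2.223 per minute.
Over the interval, μ = 2.223 × 5 = 11.115 (a 5-minute window = 5 minutes).
P(N = 14) = e^(−11.115) · 11.115^14/14! ≈ 0.0750.

0.0750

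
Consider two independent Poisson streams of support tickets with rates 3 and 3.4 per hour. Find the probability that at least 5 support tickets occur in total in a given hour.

Independent Poisson processes superpose: combined rate λ = 3 + 3.4 = 6.4 per hour.
So μ = 6.4.
P(N ≥ 5) = 1 − P(N ≤ 4) ≈ 0.7649.

0.7649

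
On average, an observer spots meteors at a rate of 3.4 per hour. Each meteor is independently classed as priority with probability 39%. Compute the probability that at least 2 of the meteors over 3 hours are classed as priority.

Thinning: the meteors that are classed as priority themselves form a Poisson process with rate 0.39 × 3.4 = 1.326 per hour.
Over the interval, μ = 1.326 × 3 = 3.978 (3 hours).
P(N ≥ 2) = 1 − P(N ≤ 1) ≈ 0.9068.

0.9068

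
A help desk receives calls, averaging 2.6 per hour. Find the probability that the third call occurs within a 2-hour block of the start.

Over the interval, μ = 2.6 × 2 = 5.2 (a 2-hour block = 2 hours).
The third arrival falls in the interval iff at least 3 events occur there: P(S_3 ≤ t) = P(N ≥ 3) = 1 − P(N ≤ 2) ≈ 0.8912.

0.8912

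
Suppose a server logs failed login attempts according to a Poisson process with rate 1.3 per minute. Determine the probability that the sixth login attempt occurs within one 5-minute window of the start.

Over the interval, μ = 1.3 × 5 = 6.5 (a 5-minute window = 5 minutes).
The sixth arrival falls in the interval iff at least 6 events occur there: P(S_6 ≤ t) = P(N ≥ 6) = 1 − P(N ≤ 5) ≈ 0.6310.

0.6310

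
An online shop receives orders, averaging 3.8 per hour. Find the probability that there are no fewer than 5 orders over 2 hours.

Over the interval, μ = 3.8 × 2 = 7.6 (2 hours).
P(N ≥ 5) = 1 − P(N ≤ 4) = 1 − Σ_{j=0}^{4} e^(−μ) μ^j/j! ≈ 0.8751.

0.8751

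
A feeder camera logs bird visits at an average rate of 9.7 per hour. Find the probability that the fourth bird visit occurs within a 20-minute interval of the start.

0.4049

Over the interval, μ = 9.7 × 1/3 ≈ 3.23333 (a 20-minute interval = 1/3 hours).
The fourth arrival falls in the interval iff at least 4 events occur there: P(S_4 ≤ t) = P(N ≥ 4) = 1 − P(N ≤ 3) ≈ 0.4049.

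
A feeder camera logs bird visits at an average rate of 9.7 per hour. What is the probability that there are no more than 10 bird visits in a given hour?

0.6205

With mean μ = 9.7 per hour,
P(N ≤ 10) = Σ_{j=0}^{10} e^(−μ) μ^j/j! ≈ 0.6205.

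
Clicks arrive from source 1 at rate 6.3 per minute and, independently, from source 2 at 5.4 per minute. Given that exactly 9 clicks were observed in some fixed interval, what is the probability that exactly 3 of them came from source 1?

0.1268

Given the total, each event is independently from source 1 with probability p = λ_1/(λ_1+λ_2) = 6.3/11.7 ≈ 0.5385.
So K ~ Binomial(9, 6.3/11.7): P(K = 3) = C(9,3) · (6.3/11.7)^3 · (5.4/11.7)^6 ≈ 0.1268.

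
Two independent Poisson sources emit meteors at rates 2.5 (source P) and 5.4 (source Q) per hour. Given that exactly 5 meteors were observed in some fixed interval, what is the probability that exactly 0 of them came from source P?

Given the total, each event is independently from source P with probability p = λ_P/(λ_P+λ_Q) = 2.5/7.9 ≈ 0.3165.
So K ~ Binomial(5, 2.5/7.9): P(K = 0) = C(5,0) · (2.5/7.9)^0 · (5.4/7.9)^5 ≈ 0.1492.

0.1492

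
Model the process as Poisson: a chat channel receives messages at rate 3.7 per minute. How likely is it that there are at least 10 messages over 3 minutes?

Over the interval, μ = 3.7 × 3 = 11.1 (3 minutes).
P(N ≥ 10) = 1 − P(N ≤ 9) = 1 − Σ_{j=0}^{9} e^(−μ) μ^j/j! ≈ 0.6702.

0.6702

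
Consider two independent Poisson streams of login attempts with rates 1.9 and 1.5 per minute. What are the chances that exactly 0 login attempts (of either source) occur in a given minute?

Independent Poisson processes superpose: combined rate λ = 1.9 + 1.5 = 3.4 per minute.
So μ = 3.4.
P(N = 0) = e^(−3.4) · 3.4^0/0! ≈ 0.0334.

0.0334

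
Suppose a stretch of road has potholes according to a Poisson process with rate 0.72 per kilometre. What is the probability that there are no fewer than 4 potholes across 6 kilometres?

Over the interval, μ = 0.72 × 6 = 4.32 (6 kilometres).
P(N ≥ 4) = 1 − P(N ≤ 3) = 1 − Σ_{j=0}^{3} e^(−μ) μ^j/j! ≈ 0.6264.

0.6264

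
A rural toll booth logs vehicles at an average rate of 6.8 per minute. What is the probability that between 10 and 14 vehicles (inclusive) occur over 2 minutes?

0.4830

Over the interval, μ = 6.8 × 2 = 13.6 (2 minutes).
P(10 ≤ N ≤ 14) = Σ_{j=10}^{14} e^(−13.6) · 13.6^j/j! ≈ 0.4830.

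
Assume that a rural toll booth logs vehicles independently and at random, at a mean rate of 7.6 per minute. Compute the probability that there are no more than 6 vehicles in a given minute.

With mean μ = 7.6 per minute,
P(N ≤ 6) = Σ_{j=0}^{6} e^(−μ) μ^j/j! ≈ 0.3646.

0.3646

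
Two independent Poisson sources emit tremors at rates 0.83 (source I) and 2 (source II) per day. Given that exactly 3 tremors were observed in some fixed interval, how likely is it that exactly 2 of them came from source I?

Given the total, each event is independently from source I with probability p = λ_I/(λ_I+λ_II) = 0.83/2.83 ≈ 0.2933.
So K ~ Binomial(3, 0.83/2.83): P(K = 2) = C(3,2) · (0.83/2.83)^2 · (2/2.83)^1 ≈ 0.1824.

0.1824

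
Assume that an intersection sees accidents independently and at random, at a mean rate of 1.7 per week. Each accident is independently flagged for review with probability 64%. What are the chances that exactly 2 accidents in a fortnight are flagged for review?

Thinning: the accidents that are flagged for review themselves form a Poisson process with rate 0.64 × 1.7 = 1.088 per week.
Over the interval, μ = 1.088 × 2 = 2.176 (a fortnight = 2 weeks).
P(N = 2) = e^(−2.176) · 2.176^2/2! ≈ 0.2687.

0.2687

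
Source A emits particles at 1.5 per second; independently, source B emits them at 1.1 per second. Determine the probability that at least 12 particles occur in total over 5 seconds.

Independent Poisson processes superpose: combined rate λ = 1.5 + 1.1 = 2.6 per second.
Over the interval, μ = 2.6 × 5 = 13 (5 seconds).
P(N ≥ 12) = 1 − P(N ≤ 11) ≈ 0.6468.

0.6468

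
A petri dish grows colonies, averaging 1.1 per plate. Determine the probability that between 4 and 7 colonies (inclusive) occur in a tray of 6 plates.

0.5529

Over the interval, μ = 1.1 × 6 = 6.6 (a tray of 6 plates = 6 plates).
P(4 ≤ N ≤ 7) = Σ_{j=4}^{7} e^(−6.6) · 6.6^j/j! ≈ 0.5529.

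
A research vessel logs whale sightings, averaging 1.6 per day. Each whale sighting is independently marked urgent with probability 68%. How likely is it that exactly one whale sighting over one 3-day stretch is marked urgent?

0.1248

Thinning: the whale sightings that are marked urgent themselves form a Poisson process with rate 0.68 × 1.6 = 1.088 per day.
Over the interval, μ = 1.088 × 3 = 3.264 (a 3-day stretch = 3 days).
P(N = 1) = e^(−3.264) · 3.264^1/1! ≈ 0.1248.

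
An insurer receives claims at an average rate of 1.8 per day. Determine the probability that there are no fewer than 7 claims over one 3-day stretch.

0.2983

Over the interval, μ = 1.8 × 3 = 5.4 (a 3-day stretch = 3 days).
P(N ≥ 7) = 1 − P(N ≤ 6) = 1 − Σ_{j=0}^{6} e^(−μ) μ^j/j! ≈ 0.2983.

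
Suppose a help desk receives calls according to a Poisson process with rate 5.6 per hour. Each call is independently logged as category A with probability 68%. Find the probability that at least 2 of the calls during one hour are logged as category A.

0.8933

Thinning: the calls that are logged as category A themselves form a Poisson process with rate 0.68 × 5.6 = 3.808 per hour.
So μ = 3.808.
P(N ≥ 2) = 1 − P(N ≤ 1) ≈ 0.8933.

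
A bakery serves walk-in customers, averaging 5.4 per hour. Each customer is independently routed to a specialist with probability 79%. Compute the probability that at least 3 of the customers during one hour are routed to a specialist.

Thinning: the customers that are routed to a specialist themselves form a Poisson process with rate 0.79 × 5.4 = 4.266 per hour.
So μ = 4.266.
P(N ≥ 3) = 1 − P(N ≤ 2) ≈ 0.7983.

0.7983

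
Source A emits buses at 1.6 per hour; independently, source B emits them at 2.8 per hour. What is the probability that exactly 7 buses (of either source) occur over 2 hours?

Independent Poisson processes superpose: combined rate λ = 1.6 + 2.8 = 4.4 per hour.
Over the interval, μ = 4.4 × 2 = 8.8 (2 hours).
P(N = 7) = e^(−8.8) · 8.8^7/7! ≈ 0.1222.

0.1222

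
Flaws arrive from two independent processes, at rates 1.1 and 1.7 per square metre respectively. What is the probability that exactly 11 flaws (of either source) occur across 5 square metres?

0.0844

Independent Poisson processes superpose: combined rate λ = 1.1 + 1.7 = 2.8 per square metre.
Over the interval, μ = 2.8 × 5 = 14 (5 square metres).
P(N = 11) = e^(−14) · 14^11/11! ≈ 0.0844.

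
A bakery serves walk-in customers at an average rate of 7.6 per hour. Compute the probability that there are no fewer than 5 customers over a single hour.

With mean μ = 7.6 per hour,
P(N ≥ 5) = 1 − P(N ≤ 4) = 1 − Σ_{j=0}^{4} e^(−μ) μ^j/j! ≈ 0.8751.

0.8751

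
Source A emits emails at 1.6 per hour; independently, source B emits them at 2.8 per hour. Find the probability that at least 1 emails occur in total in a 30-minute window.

Independent Poisson processes superpose: combined rate λ = 1.6 + 2.8 = 4.4 per hour.
Over the interval, μ = 4.4 × 0.5 = 2.2 (a 30-minute window = 0.5 hours).
P(N ≥ 1) = 1 − P(N ≤ 0) ≈ 0.8892.

0.8892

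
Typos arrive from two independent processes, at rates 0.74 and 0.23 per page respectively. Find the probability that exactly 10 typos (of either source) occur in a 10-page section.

Independent Poisson processes superpose: combined rate λ = 0.74 + 0.23 = 0.97 per page.
Over the interval, μ = 0.97 × 10 = 9.7 (a 10-page section = 10 pages).
P(N = 10) = e^(−9.7) · 9.7^10/10! ≈ 0.1245.

0.1245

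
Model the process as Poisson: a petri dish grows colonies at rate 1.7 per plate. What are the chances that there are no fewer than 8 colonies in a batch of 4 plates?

Over the interval, μ = 1.7 × 4 = 6.8 (a batch of 4 plates = 4 plates).
P(N ≥ 8) = 1 − P(N ≤ 7) = 1 − Σ_{j=0}^{7} e^(−μ) μ^j/j! ≈ 0.3715.

0.3715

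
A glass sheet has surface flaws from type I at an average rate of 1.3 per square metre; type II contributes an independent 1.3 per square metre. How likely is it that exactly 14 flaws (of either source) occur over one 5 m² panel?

Independent Poisson processes superpose: combined rate λ = 1.3 + 1.3 = 2.6 per square metre.
Over the interval, μ = 2.6 × 5 = 13 (a 5 m² panel = 5 square metres).
P(N = 14) = e^(−13) · 13^14/14! ≈ 0.1021.

0.1021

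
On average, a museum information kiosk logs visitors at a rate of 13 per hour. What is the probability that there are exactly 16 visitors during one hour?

With mean μ = 13 per hour,
P(N = 16) = e^(−μ) μ^16/16! = e^(−13) · 13^16/20922789888000 ≈ 0.0719.

0.0719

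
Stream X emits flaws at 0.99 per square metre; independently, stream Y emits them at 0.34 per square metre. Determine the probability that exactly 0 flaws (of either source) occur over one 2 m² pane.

0.0699

Independent Poisson processes superpose: combined rate λ = 0.99 + 0.34 = 1.33 per square metre.
Over the interval, μ = 1.33 × 2 = 2.66 (a 2 m² pane = 2 square metres).
P(N = 0) = e^(−2.66) · 2.66^0/0! ≈ 0.0699.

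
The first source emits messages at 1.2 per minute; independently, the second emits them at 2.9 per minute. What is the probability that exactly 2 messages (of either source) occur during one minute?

Independent Poisson processes superpose: combined rate λ = 1.2 + 2.9 = 4.1 per minute.
So μ = 4.1.
P(N = 2) = e^(−4.1) · 4.1^2/2! ≈ 0.1393.

0.1393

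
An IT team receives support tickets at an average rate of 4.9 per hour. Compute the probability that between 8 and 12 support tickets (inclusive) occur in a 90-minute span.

0.4159

Over the interval, μ = 4.9 × 1.5 = 7.35 (a 90-minute span = 1.5 hours).
P(8 ≤ N ≤ 12) = Σ_{j=8}^{12} e^(−7.35) · 7.35^j/j! ≈ 0.4159.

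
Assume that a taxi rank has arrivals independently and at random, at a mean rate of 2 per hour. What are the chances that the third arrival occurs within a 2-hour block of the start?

Over the interval, μ = 2 × 2 = 4 (a 2-hour block = 2 hours).
The third arrival falls in the interval iff at least 3 events occur there: P(S_3 ≤ t) = P(N ≥ 3) = 1 − P(N ≤ 2) ≈ 0.7619.

0.7619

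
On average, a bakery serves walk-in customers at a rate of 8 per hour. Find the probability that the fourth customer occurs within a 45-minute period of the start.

0.8488

Over the interval, μ = 8 × 0.75 = 6 (a 45-minute period = 0.75 hours).
The fourth arrival falls in the interval iff at least 4 events occur there: P(S_4 ≤ t) = P(N ≥ 4) = 1 − P(N ≤ 3) ≈ 0.8488.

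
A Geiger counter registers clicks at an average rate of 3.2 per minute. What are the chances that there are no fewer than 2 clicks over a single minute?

With mean μ = 3.2 per minute,
P(N ≥ 2) = 1 − P(N ≤ 1) = 1 − Σ_{j=0}^{1} e^(−μ) μ^j/j! ≈ 0.8288.

0.8288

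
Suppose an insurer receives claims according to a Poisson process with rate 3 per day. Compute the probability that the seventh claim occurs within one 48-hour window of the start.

0.3937

Over the interval, μ = 3 × 2 = 6 (a 48-hour window = 2 days).
The seventh arrival falls in the interval iff at least 7 events occur there: P(S_7 ≤ t) = P(N ≥ 7) = 1 − P(N ≤ 6) ≈ 0.3937.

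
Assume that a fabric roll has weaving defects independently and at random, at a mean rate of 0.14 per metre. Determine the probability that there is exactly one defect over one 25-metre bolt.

Over the interval, μ = 0.14 × 25 = 3.5 (a 25-metre bolt = 25 metres).
P(N = 1) = e^(−μ) μ^1/1! = e^(−3.5) · 3.5^1/1 ≈ 0.1057.

0.1057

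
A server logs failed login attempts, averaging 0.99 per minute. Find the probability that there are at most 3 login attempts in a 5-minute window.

0.2721

Over the interval, μ = 0.99 × 5 = 4.95 (a 5-minute window = 5 minutes).
P(N ≤ 3) = Σ_{j=0}^{3} e^(−μ) μ^j/j! ≈ 0.2721.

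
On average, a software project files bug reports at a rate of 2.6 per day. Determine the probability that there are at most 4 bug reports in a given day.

With mean μ = 2.6 per day,
P(N ≤ 4) = Σ_{j=0}^{4} e^(−μ) μ^j/j! ≈ 0.8774.

0.8774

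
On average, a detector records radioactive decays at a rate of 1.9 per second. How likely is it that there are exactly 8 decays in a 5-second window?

0.1232

Over the interval, μ = 1.9 × 5 = 9.5 (a 5-second window = 5 seconds).
P(N = 8) = e^(−μ) μ^8/8! = e^(−9.5) · 9.5^8/40320 ≈ 0.1232.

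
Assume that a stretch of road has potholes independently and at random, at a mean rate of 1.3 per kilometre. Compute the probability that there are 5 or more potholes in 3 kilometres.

Over the interval, μ = 1.3 × 3 = 3.9 (3 kilometres).
P(N ≥ 5) = 1 − P(N ≤ 4) = 1 − Σ_{j=0}^{4} e^(−μ) μ^j/j! ≈ 0.3516.

0.3516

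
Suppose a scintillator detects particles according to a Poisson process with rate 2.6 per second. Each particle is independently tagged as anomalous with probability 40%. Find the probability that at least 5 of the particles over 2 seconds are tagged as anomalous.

Thinning: the particles that are tagged as anomalous themselves form a Poisson process with rate 0.4 × 2.6 = 1.04 per second.
Over the interval, μ = 1.04 × 2 = 2.08 (2 seconds).
P(N ≥ 5) = 1 − P(N ≤ 4) ≈ 0.0602.

0.0602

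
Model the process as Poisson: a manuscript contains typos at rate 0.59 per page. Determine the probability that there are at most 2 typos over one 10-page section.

0.0666

Over the interval, μ = 0.59 × 10 = 5.9 (a 10-page section = 10 pages).
P(N ≤ 2) = Σ_{j=0}^{2} e^(−μ) μ^j/j! ≈ 0.0666.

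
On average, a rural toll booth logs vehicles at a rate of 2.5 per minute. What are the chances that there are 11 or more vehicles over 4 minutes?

0.4170

Over the interval, μ = 2.5 × 4 = 10 (4 minutes).
P(N ≥ 11) = 1 − P(N ≤ 10) = 1 − Σ_{j=0}^{10} e^(−μ) μ^j/j! ≈ 0.4170.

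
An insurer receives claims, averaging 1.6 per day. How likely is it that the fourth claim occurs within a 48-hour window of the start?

Over the interval, μ = 1.6 × 2 = 3.2 (a 48-hour window = 2 days).
The fourth arrival falls in the interval iff at least 4 events occur there: P(S_4 ≤ t) = P(N ≥ 4) = 1 − P(N ≤ 3) ≈ 0.3975.

0.3975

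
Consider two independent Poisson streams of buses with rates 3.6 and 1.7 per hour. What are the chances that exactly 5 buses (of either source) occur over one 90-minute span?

0.0933

Independent Poisson processes superpose: combined rate λ = 3.6 + 1.7 = 5.3 per hour.
Over the interval, μ = 5.3 × 1.5 = 7.95 (a 90-minute span = 1.5 hours).
P(N = 5) = e^(−7.95) · 7.95^5/5! ≈ 0.0933.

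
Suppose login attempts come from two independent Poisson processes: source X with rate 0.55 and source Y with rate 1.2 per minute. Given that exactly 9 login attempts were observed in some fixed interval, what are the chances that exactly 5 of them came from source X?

0.0854

Given the total, each event is independently from source X with probability p = λ_X/(λ_X+λ_Y) = 0.55/1.75 ≈ 0.3143.
So K ~ Binomial(9, 0.55/1.75): P(K = 5) = C(9,5) · (0.55/1.75)^5 · (1.2/1.75)^4 ≈ 0.0854.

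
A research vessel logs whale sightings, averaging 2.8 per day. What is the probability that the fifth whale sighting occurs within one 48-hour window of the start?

Over the interval, μ = 2.8 × 2 = 5.6 (a 48-hour window = 2 days).
The fifth arrival falls in the interval iff at least 5 events occur there: P(S_5 ≤ t) = P(N ≥ 5) = 1 − P(N ≤ 4) ≈ 0.6578.

0.6578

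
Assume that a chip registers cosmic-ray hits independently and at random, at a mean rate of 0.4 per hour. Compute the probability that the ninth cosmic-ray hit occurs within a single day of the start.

0.6204

Over the interval, μ = 0.4 × 24 = 9.6 (a day = 24 hours).
The ninth arrival falls in the interval iff at least 9 events occur there: P(S_9 ≤ t) = P(N ≥ 9) = 1 − P(N ≤ 8) ≈ 0.6204.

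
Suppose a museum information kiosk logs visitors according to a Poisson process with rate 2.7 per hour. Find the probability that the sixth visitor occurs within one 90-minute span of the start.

0.2227

Over the interval, μ = 2.7 × 1.5 = 4.05 (a 90-minute span = 1.5 hours).
The sixth arrival falls in the interval iff at least 6 events occur there: P(S_6 ≤ t) = P(N ≥ 6) = 1 − P(N ≤ 5) ≈ 0.2227.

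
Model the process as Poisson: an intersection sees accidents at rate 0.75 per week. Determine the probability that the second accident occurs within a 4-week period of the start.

0.8009

Over the interval, μ = 0.75 × 4 = 3 (a 4-week period = 4 weeks).
The second arrival falls in the interval iff at least 2 events occur there: P(S_2 ≤ t) = P(N ≥ 2) = 1 − P(N ≤ 1) ≈ 0.8009.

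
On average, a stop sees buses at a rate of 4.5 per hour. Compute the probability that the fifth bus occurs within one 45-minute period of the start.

0.2512

Over the interval, μ = 4.5 × 0.75 = 3.375 (a 45-minute period = 0.75 hours).
The fifth arrival falls in the interval iff at least 5 events occur there: P(S_5 ≤ t) = P(N ≥ 5) = 1 − P(N ≤ 4) ≈ 0.2512.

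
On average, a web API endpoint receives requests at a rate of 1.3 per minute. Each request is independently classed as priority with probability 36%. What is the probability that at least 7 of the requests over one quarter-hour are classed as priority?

Thinning: the requests that are classed as priority themselves form a Poisson process with rate 0.36 × 1.3 = 0.468 per minute.
Over the interval, μ = 0.468 × 15 = 7.02 (a quarter-hour = 15 minutes).
P(N ≥ 7) = 1 − P(N ≤ 6) ≈ 0.5533.

0.5533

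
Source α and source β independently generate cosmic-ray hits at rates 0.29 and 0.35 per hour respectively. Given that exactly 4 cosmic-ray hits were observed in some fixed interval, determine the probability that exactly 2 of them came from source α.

Given the total, each event is independently from source α with probability p = λ_α/(λ_α+λ_β) = 0.29/0.64 ≈ 0.4531.
So K ~ Binomial(4, 0.29/0.64): P(K = 2) = C(4,2) · (0.29/0.64)^2 · (0.35/0.64)^2 ≈ 0.3684.

0.3684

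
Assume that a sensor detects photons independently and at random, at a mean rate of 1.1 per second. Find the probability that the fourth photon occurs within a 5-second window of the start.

Over the interval, μ = 1.1 × 5 = 5.5 (a 5-second window = 5 seconds).
The fourth arrival falls in the interval iff at least 4 events occur there: P(S_4 ≤ t) = P(N ≥ 4) = 1 − P(N ≤ 3) ≈ 0.7983.

0.7983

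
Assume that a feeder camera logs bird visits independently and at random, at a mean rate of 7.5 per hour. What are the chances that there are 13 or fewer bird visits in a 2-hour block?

Over the interval, μ = 7.5 × 2 = 15 (a 2-hour block = 2 hours).
P(N ≤ 13) = Σ_{j=0}^{13} e^(−μ) μ^j/j! ≈ 0.3632.

0.3632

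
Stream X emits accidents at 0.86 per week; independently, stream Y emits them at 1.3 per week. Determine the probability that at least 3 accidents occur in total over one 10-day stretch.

0.5957

Independent Poisson processes superpose: combined rate λ = 0.86 + 1.3 = 2.16 per week.
Over the interval, μ = 2.16 × 10/7 ≈ 3.08571 (a 10-day stretch = 10/7 weeks).
P(N ≥ 3) = 1 − P(N ≤ 2) ≈ 0.5957.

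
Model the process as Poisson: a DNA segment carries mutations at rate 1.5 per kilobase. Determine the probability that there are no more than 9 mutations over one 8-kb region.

Over the interval, μ = 1.5 × 8 = 12 (an 8-kb region = 8 kilobases).
P(N ≤ 9) = Σ_{j=0}^{9} e^(−μ) μ^j/j! ≈ 0.2424.

0.2424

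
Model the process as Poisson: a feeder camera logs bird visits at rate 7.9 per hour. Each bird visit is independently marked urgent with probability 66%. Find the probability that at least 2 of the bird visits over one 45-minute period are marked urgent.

0.9016

Thinning: the bird visits that are marked urgent themselves form a Poisson process with rate 0.66 × 7.9 = 5.214 per hour.
Over the interval, μ = 5.214 × 0.75 = 3.9105 (a 45-minute period = 0.75 hours).
P(N ≥ 2) = 1 − P(N ≤ 1) ≈ 0.9016.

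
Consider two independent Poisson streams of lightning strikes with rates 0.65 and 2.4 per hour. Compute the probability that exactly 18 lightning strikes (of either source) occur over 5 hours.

Independent Poisson processes superpose: combined rate λ = 0.65 + 2.4 = 3.05 per hour.
Over the interval, μ = 3.05 × 5 = 15.25 (5 hours).
P(N = 18) = e^(−15.25) · 15.25^18/18! ≈ 0.0741.

0.0741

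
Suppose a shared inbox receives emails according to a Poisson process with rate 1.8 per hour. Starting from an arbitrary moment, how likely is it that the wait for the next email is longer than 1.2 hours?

The wait for the next event is exponential with rate λ = 1.8 per hour.
P(T > 1.2) = e^(−λt) = e^(−1.8 × 1.2) = e^(−2.16) ≈ 0.1153.

0.1153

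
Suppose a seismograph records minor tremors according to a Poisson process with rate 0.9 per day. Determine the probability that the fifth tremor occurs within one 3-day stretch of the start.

Over the interval, μ = 0.9 × 3 = 2.7 (a 3-day stretch = 3 days).
The fifth arrival falls in the interval iff at least 5 events occur there: P(S_5 ≤ t) = P(N ≥ 5) = 1 − P(N ≤ 4) ≈ 0.1371.

0.1371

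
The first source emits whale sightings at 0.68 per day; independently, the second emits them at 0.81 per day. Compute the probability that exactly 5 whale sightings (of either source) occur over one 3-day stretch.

Independent Poisson processes superpose: combined rate λ = 0.68 + 0.81 = 1.49 per day.
Over the interval, μ = 1.49 × 3 = 4.47 (a 3-day stretch = 3 days).
P(N = 5) = e^(−4.47) · 4.47^5/5! ≈ 0.1702.

0.1702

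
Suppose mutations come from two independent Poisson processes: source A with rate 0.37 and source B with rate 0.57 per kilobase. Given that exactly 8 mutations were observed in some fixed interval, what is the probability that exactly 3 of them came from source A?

0.2800

Given the total, each event is independently from source A with probability p = λ_A/(λ_A+λ_B) = 0.37/0.94 ≈ 0.3936.
So K ~ Binomial(8, 0.37/0.94): P(K = 3) = C(8,3) · (0.37/0.94)^3 · (0.57/0.94)^5 ≈ 0.2800.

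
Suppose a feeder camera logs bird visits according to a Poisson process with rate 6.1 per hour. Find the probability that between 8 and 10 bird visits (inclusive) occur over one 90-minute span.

0.3814

Over the interval, μ = 6.1 × 1.5 = 9.15 (a 90-minute span = 1.5 hours).
P(8 ≤ N ≤ 10) = Σ_{j=8}^{10} e^(−9.15) · 9.15^j/j! ≈ 0.3814.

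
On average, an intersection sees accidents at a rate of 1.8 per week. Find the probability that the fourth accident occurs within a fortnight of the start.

Over the interval, μ = 1.8 × 2 = 3.6 (a fortnight = 2 weeks).
The fourth arrival falls in the interval iff at least 4 events occur there: P(S_4 ≤ t) = P(N ≥ 4) = 1 − P(N ≤ 3) ≈ 0.4848.

0.4848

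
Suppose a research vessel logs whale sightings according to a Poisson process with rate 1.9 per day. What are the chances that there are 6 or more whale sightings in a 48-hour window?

0.1844

Over the interval, μ = 1.9 × 2 = 3.8 (a 48-hour window = 2 days).
P(N ≥ 6) = 1 − P(N ≤ 5) = 1 − Σ_{j=0}^{5} e^(−μ) μ^j/j! ≈ 0.1844.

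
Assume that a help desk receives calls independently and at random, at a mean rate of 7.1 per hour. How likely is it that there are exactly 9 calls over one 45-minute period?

Over the interval, μ = 7.1 × 0.75 = 5.325 (a 45-minute period = 0.75 hours).
P(N = 9) = e^(−μ) μ^9/9! = e^(−5.325) · 5.325^9/362880 ≈ 0.0462.

0.0462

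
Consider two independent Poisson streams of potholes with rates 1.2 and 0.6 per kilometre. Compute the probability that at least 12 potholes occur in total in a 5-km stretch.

Independent Poisson processes superpose: combined rate λ = 1.2 + 0.6 = 1.8 per kilometre.
Over the interval, μ = 1.8 × 5 = 9 (a 5-km stretch = 5 kilometres).
P(N ≥ 12) = 1 − P(N ≤ 11) ≈ 0.1970.

0.1970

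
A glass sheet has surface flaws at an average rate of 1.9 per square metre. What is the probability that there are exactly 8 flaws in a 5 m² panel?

Over the interval, μ = 1.9 × 5 = 9.5 (a 5 m² panel = 5 square metres).
P(N = 8) = e^(−μ) μ^8/8! = e^(−9.5) · 9.5^8/40320 ≈ 0.1232.

0.1232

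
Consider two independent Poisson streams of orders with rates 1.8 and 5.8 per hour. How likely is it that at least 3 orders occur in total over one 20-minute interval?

0.4647

Independent Poisson processes superpose: combined rate λ = 1.8 + 5.8 = 7.6 per hour.
Over the interval, μ = 7.6 × 1/3 ≈ 2.53333 (a 20-minute interval = 1/3 hours).
P(N ≥ 3) = 1 − P(N ≤ 2) ≈ 0.4647.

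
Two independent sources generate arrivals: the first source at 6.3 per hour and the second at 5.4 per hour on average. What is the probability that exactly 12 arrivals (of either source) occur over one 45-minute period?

Independent Poisson processes superpose: combined rate λ = 6.3 + 5.4 = 11.7 per hour.
Over the interval, μ = 11.7 × 0.75 = 8.775 (a 45-minute period = 0.75 hours).
P(N = 12) = e^(−8.775) · 8.775^12/12! ≈ 0.0673.

0.0673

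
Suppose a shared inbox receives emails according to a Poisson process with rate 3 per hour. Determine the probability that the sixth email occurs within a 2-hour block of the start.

Over the interval, μ = 3 × 2 = 6 (a 2-hour block = 2 hours).
The sixth arrival falls in the interval iff at least 6 events occur there: P(S_6 ≤ t) = P(N ≥ 6) = 1 − P(N ≤ 5) ≈ 0.5543.

0.5543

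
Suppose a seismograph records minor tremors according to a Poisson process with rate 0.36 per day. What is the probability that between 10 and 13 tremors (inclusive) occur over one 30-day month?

Over the interval, μ = 0.36 × 30 = 10.8 (a 30-day month = 30 days).
P(10 ≤ N ≤ 13) = Σ_{j=10}^{13} e^(−10.8) · 10.8^j/j! ≈ 0.4369.

0.4369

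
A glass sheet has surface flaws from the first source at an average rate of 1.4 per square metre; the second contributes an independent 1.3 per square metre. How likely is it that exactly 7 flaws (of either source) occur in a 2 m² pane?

Independent Poisson processes superpose: combined rate λ = 1.4 + 1.3 = 2.7 per square metre.
Over the interval, μ = 2.7 × 2 = 5.4 (a 2 m² pane = 2 square metres).
P(N = 7) = e^(−5.4) · 5.4^7/7! ≈ 0.1200.

0.1200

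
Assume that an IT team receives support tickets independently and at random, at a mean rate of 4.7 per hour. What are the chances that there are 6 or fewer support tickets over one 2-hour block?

0.1727

Over the interval, μ = 4.7 × 2 = 9.4 (a 2-hour block = 2 hours).
P(N ≤ 6) = Σ_{j=0}^{6} e^(−μ) μ^j/j! ≈ 0.1727.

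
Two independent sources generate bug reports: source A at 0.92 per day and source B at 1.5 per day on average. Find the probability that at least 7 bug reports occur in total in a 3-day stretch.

0.5883

Independent Poisson processes superpose: combined rate λ = 0.92 + 1.5 = 2.42 per day.
Over the interval, μ = 2.42 × 3 = 7.26 (a 3-day stretch = 3 days).
P(N ≥ 7) = 1 − P(N ≤ 6) ≈ 0.5883.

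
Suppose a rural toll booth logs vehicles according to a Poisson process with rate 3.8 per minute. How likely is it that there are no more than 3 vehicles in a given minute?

With mean μ = 3.8 per minute,
P(N ≤ 3) = Σ_{j=0}^{3} e^(−μ) μ^j/j! ≈ 0.4735.

0.4735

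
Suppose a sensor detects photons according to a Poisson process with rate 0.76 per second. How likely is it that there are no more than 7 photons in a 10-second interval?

0.5100

Over the interval, μ = 0.76 × 10 = 7.6 (a 10-second interval = 10 seconds).
P(N ≤ 7) = Σ_{j=0}^{7} e^(−μ) μ^j/j! ≈ 0.5100.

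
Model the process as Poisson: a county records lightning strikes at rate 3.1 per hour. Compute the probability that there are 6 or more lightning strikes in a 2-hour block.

0.5859

Over the interval, μ = 3.1 × 2 = 6.2 (a 2-hour block = 2 hours).
P(N ≥ 6) = 1 − P(N ≤ 5) = 1 − Σ_{j=0}^{5} e^(−μ) μ^j/j! ≈ 0.5859.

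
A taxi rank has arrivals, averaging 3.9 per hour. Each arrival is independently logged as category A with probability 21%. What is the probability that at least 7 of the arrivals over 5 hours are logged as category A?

Thinning: the arrivals that are logged as category A themselves form a Poisson process with rate 0.21 × 3.9 = 0.819 per hour.
Over the interval, μ = 0.819 × 5 = 4.095 (5 hours).
P(N ≥ 7) = 1 − P(N ≤ 6) ≈ 0.1208.

0.1208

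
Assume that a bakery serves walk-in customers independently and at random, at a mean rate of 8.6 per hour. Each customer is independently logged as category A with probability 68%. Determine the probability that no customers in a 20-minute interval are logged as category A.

Thinning: the customers that are logged as category A themselves form a Poisson process with rate 0.68 × 8.6 = 5.848 per hour.
Over the interval, μ = 5.848 × 1/3 ≈ 1.94933 (a 20-minute interval = 1/3 hours).
P(N = 0) = e^(−1.94933) · 1.94933^0/0! ≈ 0.1424.

0.1424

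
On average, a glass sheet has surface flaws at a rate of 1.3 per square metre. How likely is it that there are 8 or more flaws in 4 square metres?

0.1551

Over the interval, μ = 1.3 × 4 = 5.2 (4 square metres).
P(N ≥ 8) = 1 − P(N ≤ 7) = 1 − Σ_{j=0}^{7} e^(−μ) μ^j/j! ≈ 0.1551.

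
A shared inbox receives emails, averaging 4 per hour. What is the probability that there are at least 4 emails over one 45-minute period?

Over the interval, μ = 4 × 0.75 = 3 (a 45-minute period = 0.75 hours).
P(N ≥ 4) = 1 − P(N ≤ 3) = 1 − Σ_{j=0}^{3} e^(−μ) μ^j/j! ≈ 0.3528.

0.3528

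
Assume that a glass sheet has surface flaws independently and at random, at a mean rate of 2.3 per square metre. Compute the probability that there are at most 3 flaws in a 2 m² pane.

0.3257

Over the interval, μ = 2.3 × 2 = 4.6 (a 2 m² pane = 2 square metres).
P(N ≤ 3) = Σ_{j=0}^{3} e^(−μ) μ^j/j! ≈ 0.3257.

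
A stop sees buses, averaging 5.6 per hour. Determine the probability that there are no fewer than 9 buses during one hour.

With mean μ = 5.6 per hour,
P(N ≥ 9) = 1 − P(N ≤ 8) = 1 − Σ_{j=0}^{8} e^(−μ) μ^j/j! ≈ 0.1143.

0.1143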